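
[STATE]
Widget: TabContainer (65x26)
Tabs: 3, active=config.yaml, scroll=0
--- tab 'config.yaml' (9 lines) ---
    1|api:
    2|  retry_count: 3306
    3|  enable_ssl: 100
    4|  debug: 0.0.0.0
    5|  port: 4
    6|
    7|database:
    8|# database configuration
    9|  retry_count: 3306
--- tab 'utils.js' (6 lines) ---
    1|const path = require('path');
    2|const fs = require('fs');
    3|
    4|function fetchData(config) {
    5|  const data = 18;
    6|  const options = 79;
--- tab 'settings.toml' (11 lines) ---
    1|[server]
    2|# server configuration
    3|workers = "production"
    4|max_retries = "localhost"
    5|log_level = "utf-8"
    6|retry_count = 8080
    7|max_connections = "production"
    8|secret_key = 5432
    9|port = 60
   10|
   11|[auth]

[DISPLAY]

[config.yaml]│ utils.js │ settings.toml                          
─────────────────────────────────────────────────────────────────
api:                                                             
  retry_count: 3306                                              
  enable_ssl: 100                                                
  debug: 0.0.0.0                                                 
  port: 4                                                        
                                                                 
database:                                                        
# database configuration                                         
  retry_count: 3306                                              
                                                                 
                                                                 
                                                                 
                                                                 
                                                                 
                                                                 
                                                                 
                                                                 
                                                                 
                                                                 
                                                                 
                                                                 
                                                                 
                                                                 
                                                                 


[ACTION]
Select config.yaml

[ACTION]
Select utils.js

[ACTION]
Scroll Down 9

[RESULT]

 config.yaml │[utils.js]│ settings.toml                          
─────────────────────────────────────────────────────────────────
  const options = 79;                                            
                                                                 
                                                                 
                                                                 
                                                                 
                                                                 
                                                                 
                                                                 
                                                                 
                                                                 
                                                                 
                                                                 
                                                                 
                                                                 
                                                                 
                                                                 
                                                                 
                                                                 
                                                                 
                                                                 
                                                                 
                                                                 
                                                                 
                                                                 


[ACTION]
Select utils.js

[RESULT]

 config.yaml │[utils.js]│ settings.toml                          
─────────────────────────────────────────────────────────────────
const path = require('path');                                    
const fs = require('fs');                                        
                                                                 
function fetchData(config) {                                     
  const data = 18;                                               
  const options = 79;                                            
                                                                 
                                                                 
                                                                 
                                                                 
                                                                 
                                                                 
                                                                 
                                                                 
                                                                 
                                                                 
                                                                 
                                                                 
                                                                 
                                                                 
                                                                 
                                                                 
                                                                 
                                                                 


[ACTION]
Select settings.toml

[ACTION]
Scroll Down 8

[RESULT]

 config.yaml │ utils.js │[settings.toml]                         
─────────────────────────────────────────────────────────────────
port = 60                                                        
                                                                 
[auth]                                                           
                                                                 
                                                                 
                                                                 
                                                                 
                                                                 
                                                                 
                                                                 
                                                                 
                                                                 
                                                                 
                                                                 
                                                                 
                                                                 
                                                                 
                                                                 
                                                                 
                                                                 
                                                                 
                                                                 
                                                                 
                                                                 


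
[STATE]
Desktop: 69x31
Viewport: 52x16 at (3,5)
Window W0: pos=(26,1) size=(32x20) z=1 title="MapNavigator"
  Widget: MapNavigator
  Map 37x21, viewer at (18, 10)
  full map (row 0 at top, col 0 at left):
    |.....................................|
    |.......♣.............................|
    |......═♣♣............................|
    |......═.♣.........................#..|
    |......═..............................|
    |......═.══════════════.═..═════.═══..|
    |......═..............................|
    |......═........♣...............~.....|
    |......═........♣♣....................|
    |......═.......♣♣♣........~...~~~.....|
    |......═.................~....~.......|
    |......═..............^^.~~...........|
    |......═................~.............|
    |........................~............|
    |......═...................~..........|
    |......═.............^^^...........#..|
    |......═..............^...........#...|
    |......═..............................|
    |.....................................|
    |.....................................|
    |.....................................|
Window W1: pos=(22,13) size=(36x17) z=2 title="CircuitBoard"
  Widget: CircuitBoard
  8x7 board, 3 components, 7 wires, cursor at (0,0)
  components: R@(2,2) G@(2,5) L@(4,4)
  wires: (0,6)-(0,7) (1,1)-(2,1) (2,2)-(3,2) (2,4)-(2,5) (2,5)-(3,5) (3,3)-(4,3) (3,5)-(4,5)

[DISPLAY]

                       ┃...═.♣......................
                       ┃...═........................
                       ┃...═.══════════════.═..═════
                       ┃...═........................
                       ┃...═........♣...............
                       ┃...═........♣♣..............
                       ┃...═.......♣♣♣........~...~~
                       ┃...═...........@.....~....~.
                   ┏━━━━━━━━━━━━━━━━━━━━━━━━━━━━━━━━
                   ┃ CircuitBoard                   
                   ┠────────────────────────────────
                   ┃   0 1 2 3 4 5 6 7              
                   ┃0  [.]                      · ─ 
                   ┃                                
                   ┃1       ·                       
                   ┃        │                       


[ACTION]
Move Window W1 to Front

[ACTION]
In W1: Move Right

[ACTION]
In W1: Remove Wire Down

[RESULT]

                       ┃...═.♣......................
                       ┃...═........................
                       ┃...═.══════════════.═..═════
                       ┃...═........................
                       ┃...═........♣...............
                       ┃...═........♣♣..............
                       ┃...═.......♣♣♣........~...~~
                       ┃...═...........@.....~....~.
                   ┏━━━━━━━━━━━━━━━━━━━━━━━━━━━━━━━━
                   ┃ CircuitBoard                   
                   ┠────────────────────────────────
                   ┃   0 1 2 3 4 5 6 7              
                   ┃0      [.]                  · ─ 
                   ┃                                
                   ┃1       ·                       
                   ┃        │                       


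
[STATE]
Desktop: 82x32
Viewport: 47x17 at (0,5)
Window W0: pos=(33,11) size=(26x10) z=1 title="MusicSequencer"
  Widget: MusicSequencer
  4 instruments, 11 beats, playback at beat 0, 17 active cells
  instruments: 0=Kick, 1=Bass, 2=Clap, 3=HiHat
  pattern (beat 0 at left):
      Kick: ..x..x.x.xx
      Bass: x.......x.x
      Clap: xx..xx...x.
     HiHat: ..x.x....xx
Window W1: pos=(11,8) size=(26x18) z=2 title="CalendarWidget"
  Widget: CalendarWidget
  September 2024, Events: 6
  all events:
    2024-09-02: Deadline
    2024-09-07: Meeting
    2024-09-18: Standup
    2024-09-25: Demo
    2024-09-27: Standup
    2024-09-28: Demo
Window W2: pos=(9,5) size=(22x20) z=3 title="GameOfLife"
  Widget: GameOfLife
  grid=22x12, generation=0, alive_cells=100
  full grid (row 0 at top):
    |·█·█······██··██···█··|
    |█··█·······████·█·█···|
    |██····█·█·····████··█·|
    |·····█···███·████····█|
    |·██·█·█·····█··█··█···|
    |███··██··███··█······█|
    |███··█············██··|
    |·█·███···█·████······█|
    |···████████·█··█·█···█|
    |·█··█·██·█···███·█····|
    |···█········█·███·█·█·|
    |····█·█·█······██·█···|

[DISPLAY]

         ┏━━━━━━━━━━━━━━━━━━━━┓                
         ┃ GameOfLife         ┃                
         ┠────────────────────┨                
         ┃Gen: 0              ┃━━━━━┓          
         ┃█·█······██··██···█·┃     ┃          
         ┃··█·······████·█·█··┃─────┨          
         ┃█····█·█·····████··█┃     ┃━━━━━━━━━━
         ┃····█···███·████····┃u    ┃sicSequenc
         ┃██·█·█·····█··█··█··┃1    ┃──────────
         ┃██··██··███··█······┃  8  ┃   ▼123456
         ┃██··█············██·┃5    ┃ick··█··█·
         ┃█·███···█·████······┃22   ┃ass█······
         ┃··████████·█··█·█···┃* 29 ┃lap██··██·
         ┃█··█·██·█···███·█···┃     ┃Hat··█·█··
         ┃··█········█·███·█·█┃     ┃          
         ┃···█·█·█······██·█··┃     ┃━━━━━━━━━━
         ┃                    ┃     ┃          


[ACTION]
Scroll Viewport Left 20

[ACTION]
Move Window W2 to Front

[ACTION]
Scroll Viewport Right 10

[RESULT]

━━━━━━━━━━━━━━━━━━━━┓                          
 GameOfLife         ┃                          
────────────────────┨                          
Gen: 0              ┃━━━━━┓                    
█·█······██··██···█·┃     ┃                    
··█·······████·█·█··┃─────┨                    
█····█·█·····████··█┃     ┃━━━━━━━━━━━━━━━━━━━━
····█···███·████····┃u    ┃sicSequencer        
██·█·█·····█··█··█··┃1    ┃────────────────────
██··██··███··█······┃  8  ┃   ▼1234567890      
██··█············██·┃5    ┃ick··█··█·█·██      
█·███···█·████······┃22   ┃ass█·······█·█      
··████████·█··█·█···┃* 29 ┃lap██··██···█·      
█··█·██·█···███·█···┃     ┃Hat··█·█····██      
··█········█·███·█·█┃     ┃                    
···█·█·█······██·█··┃     ┃━━━━━━━━━━━━━━━━━━━━
                    ┃     ┃                    


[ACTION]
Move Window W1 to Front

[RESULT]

━━━━━━━━━━━━━━━━━━━━┓                          
 GameOfLife         ┃                          
────────────────────┨                          
G┏━━━━━━━━━━━━━━━━━━━━━━━━┓                    
█┃ CalendarWidget         ┃                    
·┠────────────────────────┨                    
█┃     September 2024     ┃━━━━━━━━━━━━━━━━━━━━
·┃Mo Tu We Th Fr Sa Su    ┃sicSequencer        
█┃                   1    ┃────────────────────
█┃ 2*  3  4  5  6  7*  8  ┃   ▼1234567890      
█┃ 9 10 11 12 13 14 15    ┃ick··█··█·█·██      
█┃16 17 18* 19 20 21 22   ┃ass█·······█·█      
·┃23 24 25* 26 27* 28* 29 ┃lap██··██···█·      
█┃30                      ┃Hat··█·█····██      
·┃                        ┃                    
·┃                        ┃━━━━━━━━━━━━━━━━━━━━
 ┃                        ┃                    


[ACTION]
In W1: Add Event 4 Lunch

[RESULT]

━━━━━━━━━━━━━━━━━━━━┓                          
 GameOfLife         ┃                          
────────────────────┨                          
G┏━━━━━━━━━━━━━━━━━━━━━━━━┓                    
█┃ CalendarWidget         ┃                    
·┠────────────────────────┨                    
█┃     September 2024     ┃━━━━━━━━━━━━━━━━━━━━
·┃Mo Tu We Th Fr Sa Su    ┃sicSequencer        
█┃                   1    ┃────────────────────
█┃ 2*  3  4*  5  6  7*  8 ┃   ▼1234567890      
█┃ 9 10 11 12 13 14 15    ┃ick··█··█·█·██      
█┃16 17 18* 19 20 21 22   ┃ass█·······█·█      
·┃23 24 25* 26 27* 28* 29 ┃lap██··██···█·      
█┃30                      ┃Hat··█·█····██      
·┃                        ┃                    
·┃                        ┃━━━━━━━━━━━━━━━━━━━━
 ┃                        ┃                    


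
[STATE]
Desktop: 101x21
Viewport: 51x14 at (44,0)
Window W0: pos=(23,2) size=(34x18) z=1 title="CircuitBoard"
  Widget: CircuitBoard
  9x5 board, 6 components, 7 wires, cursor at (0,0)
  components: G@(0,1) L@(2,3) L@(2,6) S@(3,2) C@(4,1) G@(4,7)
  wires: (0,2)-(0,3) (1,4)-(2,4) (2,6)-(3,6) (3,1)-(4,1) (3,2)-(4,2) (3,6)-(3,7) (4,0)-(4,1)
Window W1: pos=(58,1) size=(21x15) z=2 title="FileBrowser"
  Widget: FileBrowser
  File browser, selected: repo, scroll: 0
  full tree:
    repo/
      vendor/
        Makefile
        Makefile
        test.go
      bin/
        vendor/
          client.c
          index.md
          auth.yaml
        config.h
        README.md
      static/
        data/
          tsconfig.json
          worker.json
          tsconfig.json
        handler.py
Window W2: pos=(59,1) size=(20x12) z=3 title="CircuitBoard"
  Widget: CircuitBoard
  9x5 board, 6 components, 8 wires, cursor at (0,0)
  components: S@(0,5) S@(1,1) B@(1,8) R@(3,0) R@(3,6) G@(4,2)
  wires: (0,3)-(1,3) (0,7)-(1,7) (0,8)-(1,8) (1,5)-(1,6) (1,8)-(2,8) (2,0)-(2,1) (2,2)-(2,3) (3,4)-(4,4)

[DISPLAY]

                                                   
              ┏┏━━━━━━━━━━━━━━━━━━┓                
━━━━━━━━━━━━┓ ┃┃ CircuitBoard     ┃                
            ┃ ┠┠──────────────────┨                
────────────┨ ┃┃   0 1 2 3 4 5 6 7┃                
            ┃ ┃┃0  [.]          · ┃                
            ┃ ┃┃                │ ┃                
            ┃ ┃┃1       S       · ┃                
·           ┃ ┃┃                  ┃                
│           ┃ ┃┃2   · ─ ·   · ─ · ┃                
·       L   ┃ ┃┃                  ┃                
        │   ┃ ┃┃3   R             ┃                
        · ─ ┃ ┃┗━━━━━━━━━━━━━━━━━━┛                
            ┃ ┃                   ┃                


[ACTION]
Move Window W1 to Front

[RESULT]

                                                   
              ┏━━━━━━━━━━━━━━━━━━━┓                
━━━━━━━━━━━━┓ ┃ FileBrowser       ┃                
            ┃ ┠───────────────────┨                
────────────┨ ┃> [-] repo/        ┃                
            ┃ ┃    [+] vendor/    ┃                
            ┃ ┃    [+] bin/       ┃                
            ┃ ┃    [+] static/    ┃                
·           ┃ ┃                   ┃                
│           ┃ ┃                   ┃                
·       L   ┃ ┃                   ┃                
        │   ┃ ┃                   ┃                
        · ─ ┃ ┃                   ┃                
            ┃ ┃                   ┃                


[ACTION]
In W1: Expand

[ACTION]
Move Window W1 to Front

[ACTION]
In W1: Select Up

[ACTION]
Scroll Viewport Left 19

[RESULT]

                                                   
                                 ┏━━━━━━━━━━━━━━━━━
━━━━━━━━━━━━━━━━━━━━━━━━━━━━━━━┓ ┃ FileBrowser     
CircuitBoard                   ┃ ┠─────────────────
───────────────────────────────┨ ┃> [-] repo/      
  0 1 2 3 4 5 6 7 8            ┃ ┃    [+] vendor/  
  [.]  G   · ─ ·               ┃ ┃    [+] bin/     
                               ┃ ┃    [+] static/  
                   ·           ┃ ┃                 
                   │           ┃ ┃                 
               L   ·       L   ┃ ┃                 
                           │   ┃ ┃                 
       ·   S               · ─ ┃ ┃                 
       │   │                   ┃ ┃                 


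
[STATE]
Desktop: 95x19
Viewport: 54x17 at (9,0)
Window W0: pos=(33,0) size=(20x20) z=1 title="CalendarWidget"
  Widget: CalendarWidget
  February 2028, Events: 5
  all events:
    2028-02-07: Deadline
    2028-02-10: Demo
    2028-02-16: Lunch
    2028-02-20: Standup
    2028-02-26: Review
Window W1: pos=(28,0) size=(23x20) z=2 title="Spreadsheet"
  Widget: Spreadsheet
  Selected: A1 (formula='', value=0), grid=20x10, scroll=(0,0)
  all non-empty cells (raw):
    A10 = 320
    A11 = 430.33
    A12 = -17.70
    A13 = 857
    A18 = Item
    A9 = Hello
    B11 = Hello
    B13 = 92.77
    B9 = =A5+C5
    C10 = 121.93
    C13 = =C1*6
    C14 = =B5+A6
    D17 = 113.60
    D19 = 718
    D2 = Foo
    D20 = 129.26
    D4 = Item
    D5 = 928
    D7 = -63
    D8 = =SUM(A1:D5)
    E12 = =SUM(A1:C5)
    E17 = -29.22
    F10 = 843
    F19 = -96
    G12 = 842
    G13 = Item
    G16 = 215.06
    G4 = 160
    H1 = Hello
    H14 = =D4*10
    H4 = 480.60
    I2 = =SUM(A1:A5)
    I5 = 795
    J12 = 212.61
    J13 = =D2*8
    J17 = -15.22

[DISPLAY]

                   ┏━━━━━━━━━━━━━━━━━━━━━┓━┓          
                   ┃ Spreadsheet         ┃ ┃          
                   ┠─────────────────────┨─┨          
                   ┃A1:                  ┃ ┃          
                   ┃       A       B     ┃ ┃          
                   ┃---------------------┃ ┃          
                   ┃  1      [0]       0 ┃1┃          
                   ┃  2        0       0 ┃9┃          
                   ┃  3        0       0 ┃*┃          
                   ┃  4        0       0 ┃ ┃          
                   ┃  5        0       0 ┃ ┃          
                   ┃  6        0       0 ┃ ┃          
                   ┃  7        0       0 ┃ ┃          
                   ┃  8        0       0 ┃ ┃          
                   ┃  9 Hello          0 ┃ ┃          
                   ┃ 10      320       0 ┃ ┃          
                   ┃ 11   430.33Hello    ┃ ┃          


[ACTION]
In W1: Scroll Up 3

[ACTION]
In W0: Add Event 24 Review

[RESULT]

                   ┏━━━━━━━━━━━━━━━━━━━━━┓━┓          
                   ┃ Spreadsheet         ┃ ┃          
                   ┠─────────────────────┨─┨          
                   ┃A1:                  ┃ ┃          
                   ┃       A       B     ┃ ┃          
                   ┃---------------------┃ ┃          
                   ┃  1      [0]       0 ┃1┃          
                   ┃  2        0       0 ┃9┃          
                   ┃  3        0       0 ┃6┃          
                   ┃  4        0       0 ┃ ┃          
                   ┃  5        0       0 ┃ ┃          
                   ┃  6        0       0 ┃ ┃          
                   ┃  7        0       0 ┃ ┃          
                   ┃  8        0       0 ┃ ┃          
                   ┃  9 Hello          0 ┃ ┃          
                   ┃ 10      320       0 ┃ ┃          
                   ┃ 11   430.33Hello    ┃ ┃          


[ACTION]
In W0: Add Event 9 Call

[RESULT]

                   ┏━━━━━━━━━━━━━━━━━━━━━┓━┓          
                   ┃ Spreadsheet         ┃ ┃          
                   ┠─────────────────────┨─┨          
                   ┃A1:                  ┃ ┃          
                   ┃       A       B     ┃ ┃          
                   ┃---------------------┃ ┃          
                   ┃  1      [0]       0 ┃ ┃          
                   ┃  2        0       0 ┃9┃          
                   ┃  3        0       0 ┃6┃          
                   ┃  4        0       0 ┃ ┃          
                   ┃  5        0       0 ┃ ┃          
                   ┃  6        0       0 ┃ ┃          
                   ┃  7        0       0 ┃ ┃          
                   ┃  8        0       0 ┃ ┃          
                   ┃  9 Hello          0 ┃ ┃          
                   ┃ 10      320       0 ┃ ┃          
                   ┃ 11   430.33Hello    ┃ ┃          


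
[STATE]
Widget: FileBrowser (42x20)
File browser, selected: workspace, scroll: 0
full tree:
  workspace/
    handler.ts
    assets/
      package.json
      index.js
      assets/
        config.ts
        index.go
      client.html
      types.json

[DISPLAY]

> [-] workspace/                          
    handler.ts                            
    [+] assets/                           
                                          
                                          
                                          
                                          
                                          
                                          
                                          
                                          
                                          
                                          
                                          
                                          
                                          
                                          
                                          
                                          
                                          


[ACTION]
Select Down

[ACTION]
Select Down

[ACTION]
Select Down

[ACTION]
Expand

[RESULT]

  [-] workspace/                          
    handler.ts                            
  > [-] assets/                           
      package.json                        
      index.js                            
      [+] assets/                         
      client.html                         
      types.json                          
                                          
                                          
                                          
                                          
                                          
                                          
                                          
                                          
                                          
                                          
                                          
                                          


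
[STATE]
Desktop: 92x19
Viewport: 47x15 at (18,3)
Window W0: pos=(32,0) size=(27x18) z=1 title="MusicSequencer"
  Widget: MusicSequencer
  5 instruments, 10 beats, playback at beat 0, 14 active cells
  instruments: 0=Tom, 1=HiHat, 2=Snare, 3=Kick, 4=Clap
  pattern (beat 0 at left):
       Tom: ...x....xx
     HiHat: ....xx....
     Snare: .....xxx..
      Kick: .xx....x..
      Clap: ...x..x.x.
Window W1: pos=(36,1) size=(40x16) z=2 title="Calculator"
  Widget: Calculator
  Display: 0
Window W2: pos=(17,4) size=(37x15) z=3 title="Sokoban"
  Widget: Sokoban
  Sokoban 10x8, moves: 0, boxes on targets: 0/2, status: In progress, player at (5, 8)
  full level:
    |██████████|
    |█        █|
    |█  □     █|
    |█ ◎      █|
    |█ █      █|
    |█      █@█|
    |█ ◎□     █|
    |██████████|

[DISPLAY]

              ┃   ┠────────────────────────────
━━━━━━━━━━━━━━━━━━━━━━━━━━━━━━━━━━━┓           
 Sokoban                           ┃           
───────────────────────────────────┨           
██████████                         ┃           
█        █                         ┃           
█  □     █                         ┃           
█ ◎      █                         ┃           
█ █      █                         ┃           
█      █@█                         ┃           
█ ◎□     █                         ┃           
██████████                         ┃           
Moves: 0  0/2                      ┃           
                                   ┃━━━━━━━━━━━
                                   ┃━━━━┛      


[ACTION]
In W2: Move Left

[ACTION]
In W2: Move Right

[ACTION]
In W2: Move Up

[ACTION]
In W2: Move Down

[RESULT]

              ┃   ┠────────────────────────────
━━━━━━━━━━━━━━━━━━━━━━━━━━━━━━━━━━━┓           
 Sokoban                           ┃           
───────────────────────────────────┨           
██████████                         ┃           
█        █                         ┃           
█  □     █                         ┃           
█ ◎      █                         ┃           
█ █      █                         ┃           
█      █@█                         ┃           
█ ◎□     █                         ┃           
██████████                         ┃           
Moves: 2  0/2                      ┃           
                                   ┃━━━━━━━━━━━
                                   ┃━━━━┛      


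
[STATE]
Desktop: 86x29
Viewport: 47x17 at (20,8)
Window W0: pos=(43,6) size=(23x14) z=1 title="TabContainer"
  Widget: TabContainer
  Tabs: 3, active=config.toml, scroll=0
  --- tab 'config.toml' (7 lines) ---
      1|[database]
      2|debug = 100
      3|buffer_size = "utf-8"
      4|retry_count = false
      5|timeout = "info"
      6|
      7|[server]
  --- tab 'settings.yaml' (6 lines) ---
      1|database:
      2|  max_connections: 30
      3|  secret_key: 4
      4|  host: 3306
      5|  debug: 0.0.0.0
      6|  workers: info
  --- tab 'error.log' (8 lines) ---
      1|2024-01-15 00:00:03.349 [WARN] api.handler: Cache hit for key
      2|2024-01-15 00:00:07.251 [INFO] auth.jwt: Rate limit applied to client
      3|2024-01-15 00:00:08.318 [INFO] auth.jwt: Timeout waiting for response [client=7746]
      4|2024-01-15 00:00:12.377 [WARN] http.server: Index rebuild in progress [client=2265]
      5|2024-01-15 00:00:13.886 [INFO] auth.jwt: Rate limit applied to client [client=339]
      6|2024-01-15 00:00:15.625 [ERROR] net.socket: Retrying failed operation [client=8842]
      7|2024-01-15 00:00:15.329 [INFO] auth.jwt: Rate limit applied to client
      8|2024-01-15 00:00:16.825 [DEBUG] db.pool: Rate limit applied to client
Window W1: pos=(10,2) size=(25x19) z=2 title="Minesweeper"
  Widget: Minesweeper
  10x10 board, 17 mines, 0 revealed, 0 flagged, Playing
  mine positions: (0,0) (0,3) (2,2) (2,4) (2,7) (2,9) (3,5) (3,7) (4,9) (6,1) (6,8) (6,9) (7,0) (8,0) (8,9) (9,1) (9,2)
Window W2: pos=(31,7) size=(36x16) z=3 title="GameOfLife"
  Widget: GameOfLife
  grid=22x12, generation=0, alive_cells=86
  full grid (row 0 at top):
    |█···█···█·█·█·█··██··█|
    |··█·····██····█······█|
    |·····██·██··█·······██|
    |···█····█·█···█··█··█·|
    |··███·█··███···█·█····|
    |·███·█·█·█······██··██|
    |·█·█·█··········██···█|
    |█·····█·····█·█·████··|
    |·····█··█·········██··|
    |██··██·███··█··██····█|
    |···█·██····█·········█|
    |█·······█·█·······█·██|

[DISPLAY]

■          ┃ GameOfLife                       ┃
■          ┠──────────────────────────────────┨
■          ┃Gen: 0                            ┃
■          ┃█···█···█·█·█·█··██··█            ┃
■          ┃··█·····██····█······█            ┃
■          ┃·····██·██··█·······██            ┃
■          ┃···█····█·█···█··█··█·            ┃
           ┃··███·█··███···█·█····            ┃
           ┃·███·█·█·█······██··██            ┃
           ┃·█·█·█··········██···█            ┃
           ┃█·····█·····█·█·████··            ┃
           ┃·····█··█·········██··            ┃
━━━━━━━━━━━┃██··██·███··█··██····█            ┃
           ┃···█·██····█·········█            ┃
           ┗━━━━━━━━━━━━━━━━━━━━━━━━━━━━━━━━━━┛
                                               
                                               


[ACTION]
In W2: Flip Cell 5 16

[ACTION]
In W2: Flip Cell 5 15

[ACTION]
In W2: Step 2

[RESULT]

■          ┃ GameOfLife                       ┃
■          ┠──────────────────────────────────┨
■          ┃Gen: 2                            ┃
■          ┃······················            ┃
■          ┃·········████·······██            ┃
■          ┃·········███··········            ┃
■          ┃··█··██·······████····            ┃
           ┃·█··██···█····██··█···            ┃
           ┃·█···█·██·····██·█····            ┃
           ┃███············█·█···█            ┃
           ┃··██··█···········█··█            ┃
           ┃····█····█···········█            ┃
━━━━━━━━━━━┃····█··█···········███            ┃
           ┃······█████··········█            ┃
           ┗━━━━━━━━━━━━━━━━━━━━━━━━━━━━━━━━━━┛
                                               
                                               


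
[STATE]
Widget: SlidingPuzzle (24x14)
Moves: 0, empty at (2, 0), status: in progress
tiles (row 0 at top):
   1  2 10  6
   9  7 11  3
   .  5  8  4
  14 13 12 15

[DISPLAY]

┌────┬────┬────┬────┐   
│  1 │  2 │ 10 │  6 │   
├────┼────┼────┼────┤   
│  9 │  7 │ 11 │  3 │   
├────┼────┼────┼────┤   
│    │  5 │  8 │  4 │   
├────┼────┼────┼────┤   
│ 14 │ 13 │ 12 │ 15 │   
└────┴────┴────┴────┘   
Moves: 0                
                        
                        
                        
                        


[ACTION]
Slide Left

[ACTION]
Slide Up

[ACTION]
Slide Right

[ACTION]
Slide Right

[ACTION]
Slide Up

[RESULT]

┌────┬────┬────┬────┐   
│  1 │  2 │ 10 │  6 │   
├────┼────┼────┼────┤   
│  9 │  7 │ 11 │  3 │   
├────┼────┼────┼────┤   
│  5 │ 13 │  8 │  4 │   
├────┼────┼────┼────┤   
│    │ 14 │ 12 │ 15 │   
└────┴────┴────┴────┘   
Moves: 3                
                        
                        
                        
                        


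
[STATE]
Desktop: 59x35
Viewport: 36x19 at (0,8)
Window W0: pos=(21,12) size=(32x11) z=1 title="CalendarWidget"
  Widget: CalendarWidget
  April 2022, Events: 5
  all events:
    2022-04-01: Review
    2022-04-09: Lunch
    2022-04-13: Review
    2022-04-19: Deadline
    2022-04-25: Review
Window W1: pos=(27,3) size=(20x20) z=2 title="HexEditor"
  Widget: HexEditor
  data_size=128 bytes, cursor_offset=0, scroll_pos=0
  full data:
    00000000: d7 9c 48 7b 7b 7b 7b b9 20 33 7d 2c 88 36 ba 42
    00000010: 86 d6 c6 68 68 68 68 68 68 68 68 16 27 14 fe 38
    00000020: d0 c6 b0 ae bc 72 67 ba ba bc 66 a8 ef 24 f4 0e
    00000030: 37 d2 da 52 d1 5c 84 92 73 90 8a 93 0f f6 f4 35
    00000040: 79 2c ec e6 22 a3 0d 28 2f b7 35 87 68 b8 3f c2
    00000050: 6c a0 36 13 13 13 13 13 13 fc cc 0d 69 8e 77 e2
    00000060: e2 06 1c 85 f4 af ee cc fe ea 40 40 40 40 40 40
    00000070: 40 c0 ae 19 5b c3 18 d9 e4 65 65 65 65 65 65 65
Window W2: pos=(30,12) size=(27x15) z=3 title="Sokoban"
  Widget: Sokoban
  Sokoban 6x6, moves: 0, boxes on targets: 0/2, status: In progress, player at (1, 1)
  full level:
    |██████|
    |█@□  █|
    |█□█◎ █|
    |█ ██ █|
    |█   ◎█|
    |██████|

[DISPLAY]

                           ┃00000020
                           ┃00000030
                           ┃00000040
                           ┃00000050
                     ┏━━━━━┃00┏━━━━━
                     ┃ Cale┃00┃ Soko
                     ┠─────┃  ┠─────
                     ┃     ┃  ┃█████
                     ┃Mo Tu┃  ┃█@□  
                     ┃     ┃  ┃█□█◎ 
                     ┃ 4  5┃  ┃█ ██ 
                     ┃11 12┃  ┃█   ◎
                     ┃18 19┃  ┃█████
                     ┃25* 2┃  ┃Moves
                     ┗━━━━━┗━━┃     
                              ┃     
                              ┃     
                              ┃     
                              ┗━━━━━


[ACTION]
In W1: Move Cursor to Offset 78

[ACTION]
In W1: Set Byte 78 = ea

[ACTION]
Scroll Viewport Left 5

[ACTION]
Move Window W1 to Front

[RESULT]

                           ┃00000020
                           ┃00000030
                           ┃00000040
                           ┃00000050
                     ┏━━━━━┃00000060
                     ┃ Cale┃00000070
                     ┠─────┃        
                     ┃     ┃        
                     ┃Mo Tu┃        
                     ┃     ┃        
                     ┃ 4  5┃        
                     ┃11 12┃        
                     ┃18 19┃        
                     ┃25* 2┃        
                     ┗━━━━━┗━━━━━━━━
                              ┃     
                              ┃     
                              ┃     
                              ┗━━━━━
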